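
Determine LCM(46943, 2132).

7698652

46943 = 13 · 23 · 157; 2132 = 2² · 13 · 41
max exponents: 2² · 13 · 23 · 41 · 157 = 7698652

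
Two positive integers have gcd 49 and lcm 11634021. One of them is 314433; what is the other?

Using mn = gcd(m,n)·lcm(m,n) = 49·11634021 = 570067029, we get n = 570067029/314433 = 1813.

1813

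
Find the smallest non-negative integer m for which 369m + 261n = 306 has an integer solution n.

Reduce mod 261: 369m ≡ 306 (mod 261). With g = gcd(369, 261) = 9 dividing 306, divide through: 41m ≡ 34 (mod 29).
Since gcd(41, 29) = 1, m ≡ 34·(41)⁻¹ ≡ 27 (mod 29). Smallest non-negative: 27.

27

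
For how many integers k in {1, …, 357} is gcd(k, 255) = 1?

179

Prime factors of 255: 3, 5, 17. Count integers ≤ 357 divisible by none of them.
By inclusion–exclusion: 357 − ⌊357/3⌋ − ⌊357/5⌋ − ⌊357/17⌋ + ⌊357/15⌋ + ⌊357/51⌋ + ⌊357/85⌋ − ⌊357/255⌋ = 179.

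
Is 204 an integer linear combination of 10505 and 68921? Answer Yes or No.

gcd(10505, 68921): 68921 = 6·10505 + 5891; 10505 = 1·5891 + 4614; 5891 = 1·4614 + 1277; 4614 = 3·1277 + 783; 1277 = 1·783 + 494; 783 = 1·494 + 289; 494 = 1·289 + 205; 289 = 1·205 + 84; 205 = 2·84 + 37; 84 = 2·37 + 10; 37 = 3·10 + 7; 10 = 1·7 + 3; 7 = 2·3 + 1; 3 = 3·1 + 0 → 1
1 divides 204, so a solution exists.

Yes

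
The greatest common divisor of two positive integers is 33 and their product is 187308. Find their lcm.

For any two positive integers, gcd × lcm equals their product. Hence lcm = 187308 / 33 = 5676.

5676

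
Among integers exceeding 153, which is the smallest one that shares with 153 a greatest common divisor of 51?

204

Multiples of 51 above 153: 51·4, 51·5, … . Need the cofactor coprime to 153/51 = 3.
Checking s = 4, 5, … the first with gcd(s, 3) = 1 is s = 4, giving 204.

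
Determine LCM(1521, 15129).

2556801

gcd first: 15129 = 9·1521 + 1440; 1521 = 1·1440 + 81; 1440 = 17·81 + 63; 81 = 1·63 + 18; 63 = 3·18 + 9; 18 = 2·9 + 0 → gcd = 9
lcm = 1521·15129/gcd = 23011209/9 = 2556801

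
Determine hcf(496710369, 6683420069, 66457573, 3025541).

gcd(496710369, 6683420069): 6683420069 = 13·496710369 + 226185272; 496710369 = 2·226185272 + 44339825; 226185272 = 5·44339825 + 4486147; 44339825 = 9·4486147 + 3964502; 4486147 = 1·3964502 + 521645; 3964502 = 7·521645 + 312987; 521645 = 1·312987 + 208658; 312987 = 1·208658 + 104329; 208658 = 2·104329 + 0 → 104329
gcd(104329, 66457573): 66457573 = 637·104329 + 0 → 104329
gcd(104329, 3025541): 3025541 = 29·104329 + 0 → 104329

104329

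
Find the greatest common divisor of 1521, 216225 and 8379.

9

gcd(1521, 216225): 216225 = 142·1521 + 243; 1521 = 6·243 + 63; 243 = 3·63 + 54; 63 = 1·54 + 9; 54 = 6·9 + 0 → 9
gcd(9, 8379): 8379 = 931·9 + 0 → 9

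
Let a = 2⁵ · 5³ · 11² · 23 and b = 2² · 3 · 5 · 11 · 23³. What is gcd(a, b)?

5060

min exponent per shared prime: 2² · 5 · 11 · 23 = 5060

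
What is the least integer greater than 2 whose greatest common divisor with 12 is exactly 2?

gcd(m, 12) = 2 forces 2 | m; write m = 2s. Then gcd(2s, 2·6) = 2·gcd(s, 6), so need gcd(s, 6) = 1.
2s > 2 gives s ≥ 2. The least s ≥ 2 coprime to 6 is 5, so m = 2·5 = 10.

10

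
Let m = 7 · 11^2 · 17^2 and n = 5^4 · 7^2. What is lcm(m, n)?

1070925625

max exponent per prime: 5^4 · 7^2 · 11^2 · 17^2 = 1070925625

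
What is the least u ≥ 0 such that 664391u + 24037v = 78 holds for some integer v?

1165

gcd(664391, 24037) = 13 (Euclid: 664391 = 27·24037 + 15392; 24037 = 1·15392 + 8645; 15392 = 1·8645 + 6747; 8645 = 1·6747 + 1898; 6747 = 3·1898 + 1053; 1898 = 1·1053 + 845; 1053 = 1·845 + 208; 845 = 4·208 + 13; 208 = 16·13 + 0), and 13 | 78.
Extended Euclid: 664391·(-114) + 24037·(3151) = 13. Scale by 6: u₀ = -684.
General solution u = u₀ + 1849t; reducing mod 1849 gives u = 1165 (and v = -32201).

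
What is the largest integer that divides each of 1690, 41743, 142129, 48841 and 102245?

169

gcd(1690, 41743): 41743 = 24·1690 + 1183; 1690 = 1·1183 + 507; 1183 = 2·507 + 169; 507 = 3·169 + 0 → 169
gcd(169, 142129): 142129 = 841·169 + 0 → 169
gcd(169, 48841): 48841 = 289·169 + 0 → 169
gcd(169, 102245): 102245 = 605·169 + 0 → 169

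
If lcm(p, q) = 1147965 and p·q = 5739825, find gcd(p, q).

From gcd × lcm = pq: gcd = 5739825 / 1147965 = 5.

5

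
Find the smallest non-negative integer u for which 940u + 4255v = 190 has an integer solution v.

136

Euclid: 4255 = 4·940 + 495; 940 = 1·495 + 445; 495 = 1·445 + 50; 445 = 8·50 + 45; 50 = 1·45 + 5; 45 = 9·5 + 0 → gcd = 5; 190 = 5·38.
Back-substitution yields 940·(-86) + 4255·(19) = 5, so one solution is u = -86·38 = -3268, v = 19·38 = 722.
Solutions in u differ by 4255/5 = 851; the one in [0, 851) is -3268 mod 851 = 136.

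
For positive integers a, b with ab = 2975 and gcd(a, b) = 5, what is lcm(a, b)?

Since gcd(a,b)·lcm(a,b) = ab, lcm = 2975/5 = 595.

595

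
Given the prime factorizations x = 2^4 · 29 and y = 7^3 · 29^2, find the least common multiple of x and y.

max exponent per prime: 2^4 · 7^3 · 29^2 = 4615408

4615408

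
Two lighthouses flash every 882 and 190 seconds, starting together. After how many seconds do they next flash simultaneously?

882 = 2 · 3² · 7²; 190 = 2 · 5 · 19
max exponents: 2 · 3² · 5 · 7² · 19 = 83790

83790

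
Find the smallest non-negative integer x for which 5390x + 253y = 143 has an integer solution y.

Reduce mod 253: 5390x ≡ 143 (mod 253). With g = gcd(5390, 253) = 11 dividing 143, divide through: 490x ≡ 13 (mod 23).
Since gcd(490, 23) = 1, x ≡ 13·(490)⁻¹ ≡ 15 (mod 23). Smallest non-negative: 15.

15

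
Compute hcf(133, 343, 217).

7

gcd(133, 343): 343 = 2·133 + 77; 133 = 1·77 + 56; 77 = 1·56 + 21; 56 = 2·21 + 14; 21 = 1·14 + 7; 14 = 2·7 + 0 → 7
gcd(7, 217): 217 = 31·7 + 0 → 7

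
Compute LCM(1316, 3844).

1316 = 2² · 7 · 47; 3844 = 2² · 31²
max exponents: 2² · 7 · 31² · 47 = 1264676

1264676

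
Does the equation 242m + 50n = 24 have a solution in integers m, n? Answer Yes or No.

Yes

By Bézout, 242m + 50n = 24 has integer solutions iff gcd(242, 50) | 24.
Euclid: 242 = 4·50 + 42; 50 = 1·42 + 8; 42 = 5·8 + 2; 8 = 4·2 + 0. gcd = 2; 24 mod 2 = 0. Yes.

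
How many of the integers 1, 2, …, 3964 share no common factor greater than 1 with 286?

Prime factors of 286: 2, 11, 13. Count integers ≤ 3964 divisible by none of them.
By inclusion–exclusion: 3964 − ⌊3964/2⌋ − ⌊3964/11⌋ − ⌊3964/13⌋ + ⌊3964/22⌋ + ⌊3964/26⌋ + ⌊3964/143⌋ − ⌊3964/286⌋ = 1664.

1664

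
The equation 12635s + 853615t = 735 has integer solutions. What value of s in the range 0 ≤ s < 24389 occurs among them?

Reduce mod 853615: 12635s ≡ 735 (mod 853615). With g = gcd(12635, 853615) = 35 dividing 735, divide through: 361s ≡ 21 (mod 24389).
Since gcd(361, 24389) = 1, s ≡ 21·(361)⁻¹ ≡ 2770 (mod 24389). Smallest non-negative: 2770.

2770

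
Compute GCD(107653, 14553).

49

Euclid: 107653 = 7·14553 + 5782; 14553 = 2·5782 + 2989; 5782 = 1·2989 + 2793; 2989 = 1·2793 + 196; 2793 = 14·196 + 49; 196 = 4·49 + 0. Last nonzero remainder: 49.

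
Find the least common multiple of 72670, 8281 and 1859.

lcm(72670, 8281) = 72670·8281/gcd = 601780270/169 = 3560830
lcm(3560830, 1859) = 3560830·1859/gcd = 6619582970/169 = 39169130

39169130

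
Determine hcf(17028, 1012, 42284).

44

17028 = 2² · 3² · 11 · 43; 1012 = 2² · 11 · 23; 42284 = 2² · 11 · 31²
gcd takes min exponent of each prime: 2² · 11 = 44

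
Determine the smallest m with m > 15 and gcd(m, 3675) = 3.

18

3675 = 3·1225. Any m with gcd(m, 3675) = 3 is a multiple of 3, say 3s, with s coprime to 1225.
Need s > 15/3, so s ≥ 6. First s ≥ 6 with gcd(s, 1225) = 1 is s = 6. Thus m = 3·6 = 18.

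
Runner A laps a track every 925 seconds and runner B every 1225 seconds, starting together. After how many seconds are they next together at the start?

gcd first: 1225 = 1·925 + 300; 925 = 3·300 + 25; 300 = 12·25 + 0 → gcd = 25
lcm = 925·1225/gcd = 1133125/25 = 45325

45325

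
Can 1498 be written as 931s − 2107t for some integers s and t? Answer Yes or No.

By Bézout, 931s − 2107t = 1498 has integer solutions iff gcd(931, 2107) | 1498.
Euclid: 2107 = 2·931 + 245; 931 = 3·245 + 196; 245 = 1·196 + 49; 196 = 4·49 + 0. gcd = 49; 1498 mod 49 = 28. No.

No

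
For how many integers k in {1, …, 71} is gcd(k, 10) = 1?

29

10 = 2·5. Inclusion–exclusion on these primes:
71 − ⌊71/2⌋ − ⌊71/5⌋ + ⌊71/10⌋ = 29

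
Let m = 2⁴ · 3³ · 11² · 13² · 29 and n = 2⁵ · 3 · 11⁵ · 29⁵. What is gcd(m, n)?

168432

min exponent per shared prime: 2⁴ · 3 · 11² · 29 = 168432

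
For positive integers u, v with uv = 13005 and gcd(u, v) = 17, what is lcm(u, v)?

765

Since gcd(u,v)·lcm(u,v) = uv, lcm = 13005/17 = 765.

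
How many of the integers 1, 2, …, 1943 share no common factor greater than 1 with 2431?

1535

Prime factors of 2431: 11, 13, 17. Count integers ≤ 1943 divisible by none of them.
By inclusion–exclusion: 1943 − ⌊1943/11⌋ − ⌊1943/13⌋ − ⌊1943/17⌋ + ⌊1943/143⌋ + ⌊1943/187⌋ + ⌊1943/221⌋ − ⌊1943/2431⌋ = 1535.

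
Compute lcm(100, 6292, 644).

25325300

100 = 2² · 5²; 6292 = 2² · 11² · 13; 644 = 2² · 7 · 23
lcm takes max exponent of each prime: 2² · 5² · 7 · 11² · 13 · 23 = 25325300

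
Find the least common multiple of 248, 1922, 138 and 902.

248 = 2³ · 31; 1922 = 2 · 31²; 138 = 2 · 3 · 23; 902 = 2 · 11 · 41
lcm takes max exponent of each prime: 2³ · 3 · 11 · 23 · 31² · 41 = 239242872

239242872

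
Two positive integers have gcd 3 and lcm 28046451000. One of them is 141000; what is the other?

596733

m·n = gcd·lcm = 3·28046451000 = 84139353000, so n = 84139353000/141000 = 596733.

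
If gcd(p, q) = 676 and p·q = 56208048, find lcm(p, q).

83148

gcd·lcm = product, so lcm = 56208048/676 = 83148.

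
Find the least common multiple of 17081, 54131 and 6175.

15815724925

17081 = 19 · 29 · 31; 54131 = 7 · 11 · 19 · 37; 6175 = 5² · 13 · 19
lcm takes max exponent of each prime: 5² · 7 · 11 · 13 · 19 · 29 · 31 · 37 = 15815724925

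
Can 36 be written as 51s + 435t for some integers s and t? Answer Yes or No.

By Bézout, 51s + 435t = 36 has integer solutions iff gcd(51, 435) | 36.
Euclid: 435 = 8·51 + 27; 51 = 1·27 + 24; 27 = 1·24 + 3; 24 = 8·3 + 0. gcd = 3; 36 mod 3 = 0. Yes.

Yes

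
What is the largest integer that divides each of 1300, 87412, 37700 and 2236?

1300 = 2² · 5² · 13; 87412 = 2² · 13 · 41²; 37700 = 2² · 5² · 13 · 29; 2236 = 2² · 13 · 43
gcd takes min exponent of each prime: 2² · 13 = 52

52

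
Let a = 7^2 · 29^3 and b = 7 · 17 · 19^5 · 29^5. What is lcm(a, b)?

max exponent per prime: 7^2 · 17 · 19^5 · 29^5 = 42306100394616583

42306100394616583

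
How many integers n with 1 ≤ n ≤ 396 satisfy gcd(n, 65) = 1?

293

Prime factors of 65: 5, 13. Count integers ≤ 396 divisible by none of them.
By inclusion–exclusion: 396 − ⌊396/5⌋ − ⌊396/13⌋ + ⌊396/65⌋ = 293.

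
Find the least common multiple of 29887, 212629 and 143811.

29887 = 11² · 13 · 19; 212629 = 19³ · 31; 143811 = 3² · 19 · 29²
lcm takes max exponent of each prime: 3² · 11² · 13 · 19³ · 29² · 31 = 2531568741273

2531568741273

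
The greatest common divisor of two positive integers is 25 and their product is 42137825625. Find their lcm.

1685513025

gcd·lcm = product, so lcm = 42137825625/25 = 1685513025.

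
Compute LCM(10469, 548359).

15902411

10469 = 19² · 29; 548359 = 7² · 19² · 31
max exponents: 7² · 19² · 29 · 31 = 15902411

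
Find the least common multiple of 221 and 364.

221 = 13 · 17; 364 = 2² · 7 · 13
max exponents: 2² · 7 · 13 · 17 = 6188

6188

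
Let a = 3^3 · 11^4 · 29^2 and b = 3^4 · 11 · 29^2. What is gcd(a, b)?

249777

min exponent per shared prime: 3^3 · 11 · 29^2 = 249777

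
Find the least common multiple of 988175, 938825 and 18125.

19738795625

988175 = 5² · 29² · 47; 938825 = 5² · 17 · 47²; 18125 = 5⁴ · 29
lcm takes max exponent of each prime: 5⁴ · 17 · 29² · 47² = 19738795625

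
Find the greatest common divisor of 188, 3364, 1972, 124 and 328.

4

gcd(188, 3364): 3364 = 17·188 + 168; 188 = 1·168 + 20; 168 = 8·20 + 8; 20 = 2·8 + 4; 8 = 2·4 + 0 → 4
gcd(4, 1972): 1972 = 493·4 + 0 → 4
gcd(4, 124): 124 = 31·4 + 0 → 4
gcd(4, 328): 328 = 82·4 + 0 → 4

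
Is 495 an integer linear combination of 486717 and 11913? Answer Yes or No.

Yes

By Bézout, 486717u + 11913v = 495 has integer solutions iff gcd(486717, 11913) | 495.
Euclid: 486717 = 40·11913 + 10197; 11913 = 1·10197 + 1716; 10197 = 5·1716 + 1617; 1716 = 1·1617 + 99; 1617 = 16·99 + 33; 99 = 3·33 + 0. gcd = 33; 495 mod 33 = 0. Yes.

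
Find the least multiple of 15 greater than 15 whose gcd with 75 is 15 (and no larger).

75 = 15·5. Any t with gcd(t, 75) = 15 is a multiple of 15, say 15s, with s coprime to 5.
Need s > 15/15, so s ≥ 2. First s ≥ 2 with gcd(s, 5) = 1 is s = 2. Thus t = 15·2 = 30.

30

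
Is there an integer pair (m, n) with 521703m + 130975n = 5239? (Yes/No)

gcd(521703, 130975): 521703 = 3·130975 + 128778; 130975 = 1·128778 + 2197; 128778 = 58·2197 + 1352; 2197 = 1·1352 + 845; 1352 = 1·845 + 507; 845 = 1·507 + 338; 507 = 1·338 + 169; 338 = 2·169 + 0 → 169
169 divides 5239, so a solution exists.

Yes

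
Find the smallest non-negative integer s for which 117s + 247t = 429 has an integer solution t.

Euclid: 247 = 2·117 + 13; 117 = 9·13 + 0 → gcd = 13; 429 = 13·33.
Back-substitution yields 117·(-2) + 247·(1) = 13, so one solution is s = -2·33 = -66, t = 1·33 = 33.
Solutions in s differ by 247/13 = 19; the one in [0, 19) is -66 mod 19 = 10.

10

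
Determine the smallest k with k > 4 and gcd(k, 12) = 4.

8

gcd(k, 12) = 4 forces 4 | k; write k = 4s. Then gcd(4s, 4·3) = 4·gcd(s, 3), so need gcd(s, 3) = 1.
4s > 4 gives s ≥ 2. The least s ≥ 2 coprime to 3 is 2, so k = 4·2 = 8.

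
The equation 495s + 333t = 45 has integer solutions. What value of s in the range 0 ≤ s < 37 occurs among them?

27

Reduce mod 333: 495s ≡ 45 (mod 333). With g = gcd(495, 333) = 9 dividing 45, divide through: 55s ≡ 5 (mod 37).
Since gcd(55, 37) = 1, s ≡ 5·(55)⁻¹ ≡ 27 (mod 37). Smallest non-negative: 27.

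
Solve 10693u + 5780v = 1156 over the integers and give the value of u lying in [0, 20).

12

Euclid: 10693 = 1·5780 + 4913; 5780 = 1·4913 + 867; 4913 = 5·867 + 578; 867 = 1·578 + 289; 578 = 2·289 + 0 → gcd = 289; 1156 = 289·4.
Back-substitution yields 10693·(-7) + 5780·(13) = 289, so one solution is u = -7·4 = -28, v = 13·4 = 52.
Solutions in u differ by 5780/289 = 20; the one in [0, 20) is -28 mod 20 = 12.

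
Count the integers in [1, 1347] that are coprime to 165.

652

Prime factors of 165: 3, 5, 11. Count integers ≤ 1347 divisible by none of them.
By inclusion–exclusion: 1347 − ⌊1347/3⌋ − ⌊1347/5⌋ − ⌊1347/11⌋ + ⌊1347/15⌋ + ⌊1347/33⌋ + ⌊1347/55⌋ − ⌊1347/165⌋ = 652.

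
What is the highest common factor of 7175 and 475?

25

7175 = 5² · 7 · 41
475 = 5² · 19
Common: 5² = 25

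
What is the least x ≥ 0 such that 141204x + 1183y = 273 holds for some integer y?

117

gcd(141204, 1183) = 7 (Euclid: 141204 = 119·1183 + 427; 1183 = 2·427 + 329; 427 = 1·329 + 98; 329 = 3·98 + 35; 98 = 2·35 + 28; 35 = 1·28 + 7; 28 = 4·7 + 0), and 7 | 273.
Extended Euclid: 141204·(-36) + 1183·(4297) = 7. Scale by 39: x₀ = -1404.
General solution x = x₀ + 169t; reducing mod 169 gives x = 117 (and y = -13965).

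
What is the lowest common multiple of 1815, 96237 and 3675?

1815 = 3 · 5 · 11²; 96237 = 3² · 17² · 37; 3675 = 3 · 5² · 7²
lcm takes max exponent of each prime: 3² · 5² · 7² · 11² · 17² · 37 = 14264729325

14264729325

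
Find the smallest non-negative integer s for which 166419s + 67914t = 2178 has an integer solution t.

Euclid: 166419 = 2·67914 + 30591; 67914 = 2·30591 + 6732; 30591 = 4·6732 + 3663; 6732 = 1·3663 + 3069; 3663 = 1·3069 + 594; 3069 = 5·594 + 99; 594 = 6·99 + 0 → gcd = 99; 2178 = 99·22.
Back-substitution yields 166419·(-111) + 67914·(272) = 99, so one solution is s = -111·22 = -2442, t = 272·22 = 5984.
Solutions in s differ by 67914/99 = 686; the one in [0, 686) is -2442 mod 686 = 302.

302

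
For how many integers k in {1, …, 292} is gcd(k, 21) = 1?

Prime factors of 21: 3, 7. Count integers ≤ 292 divisible by none of them.
By inclusion–exclusion: 292 − ⌊292/3⌋ − ⌊292/7⌋ + ⌊292/21⌋ = 167.

167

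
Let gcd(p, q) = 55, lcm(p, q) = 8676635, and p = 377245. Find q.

Using pq = gcd(p,q)·lcm(p,q) = 55·8676635 = 477214925, we get q = 477214925/377245 = 1265.

1265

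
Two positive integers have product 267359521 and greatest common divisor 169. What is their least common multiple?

gcd·lcm = product, so lcm = 267359521/169 = 1582009.

1582009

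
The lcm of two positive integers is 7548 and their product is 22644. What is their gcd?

3

From gcd × lcm = pq: gcd = 22644 / 7548 = 3.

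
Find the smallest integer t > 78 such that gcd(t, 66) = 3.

Multiples of 3 above 78: 3·27, 3·28, … . Need the cofactor coprime to 66/3 = 22.
Checking s = 27, 28, … the first with gcd(s, 22) = 1 is s = 27, giving 81.

81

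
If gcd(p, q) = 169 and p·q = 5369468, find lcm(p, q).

For any two positive integers, gcd × lcm equals their product. Hence lcm = 5369468 / 169 = 31772.

31772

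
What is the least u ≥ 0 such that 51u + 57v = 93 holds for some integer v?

13

Reduce mod 57: 51u ≡ 93 (mod 57). With g = gcd(51, 57) = 3 dividing 93, divide through: 17u ≡ 31 (mod 19).
Since gcd(17, 19) = 1, u ≡ 31·(17)⁻¹ ≡ 13 (mod 19). Smallest non-negative: 13.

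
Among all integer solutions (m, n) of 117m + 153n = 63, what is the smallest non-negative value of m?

Reduce mod 153: 117m ≡ 63 (mod 153). With g = gcd(117, 153) = 9 dividing 63, divide through: 13m ≡ 7 (mod 17).
Since gcd(13, 17) = 1, m ≡ 7·(13)⁻¹ ≡ 11 (mod 17). Smallest non-negative: 11.

11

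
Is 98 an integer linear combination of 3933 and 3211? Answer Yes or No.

No

gcd(3933, 3211): 3933 = 1·3211 + 722; 3211 = 4·722 + 323; 722 = 2·323 + 76; 323 = 4·76 + 19; 76 = 4·19 + 0 → 19
19 does not divide 98, so a solution does not exist.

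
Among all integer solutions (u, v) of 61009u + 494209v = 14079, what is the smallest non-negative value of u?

Euclid: 494209 = 8·61009 + 6137; 61009 = 9·6137 + 5776; 6137 = 1·5776 + 361; 5776 = 16·361 + 0 → gcd = 361; 14079 = 361·39.
Back-substitution yields 61009·(-81) + 494209·(10) = 361, so one solution is u = -81·39 = -3159, v = 10·39 = 390.
Solutions in u differ by 494209/361 = 1369; the one in [0, 1369) is -3159 mod 1369 = 948.

948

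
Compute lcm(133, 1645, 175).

156275

lcm(133, 1645) = 133·1645/gcd = 218785/7 = 31255
lcm(31255, 175) = 31255·175/gcd = 5469625/35 = 156275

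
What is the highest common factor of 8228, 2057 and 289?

17

8228 = 2² · 11² · 17; 2057 = 11² · 17; 289 = 17²
gcd takes min exponent of each prime: 17 = 17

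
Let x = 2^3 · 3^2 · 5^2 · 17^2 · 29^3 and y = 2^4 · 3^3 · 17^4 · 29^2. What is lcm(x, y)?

max exponent per prime: 2^4 · 3^3 · 5^2 · 17^4 · 29^3 = 21999531625200

21999531625200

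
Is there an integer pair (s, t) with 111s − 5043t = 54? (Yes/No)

By Bézout, 111s − 5043t = 54 has integer solutions iff gcd(111, 5043) | 54.
Euclid: 5043 = 45·111 + 48; 111 = 2·48 + 15; 48 = 3·15 + 3; 15 = 5·3 + 0. gcd = 3; 54 mod 3 = 0. Yes.

Yes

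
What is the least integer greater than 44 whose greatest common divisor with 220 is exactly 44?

220 = 44·5. Any k with gcd(k, 220) = 44 is a multiple of 44, say 44s, with s coprime to 5.
Need s > 44/44, so s ≥ 2. First s ≥ 2 with gcd(s, 5) = 1 is s = 2. Thus k = 44·2 = 88.

88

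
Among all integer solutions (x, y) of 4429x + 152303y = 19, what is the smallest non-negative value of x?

44085

gcd(4429, 152303) = 1 (Euclid: 152303 = 34·4429 + 1717; 4429 = 2·1717 + 995; 1717 = 1·995 + 722; 995 = 1·722 + 273; 722 = 2·273 + 176; 273 = 1·176 + 97; 176 = 1·97 + 79; 97 = 1·79 + 18; 79 = 4·18 + 7; 18 = 2·7 + 4; 7 = 1·4 + 3; 4 = 1·3 + 1; 3 = 3·1 + 0), and 1 | 19.
Extended Euclid: 4429·(42400) + 152303·(-1233) = 1. Scale by 19: x₀ = 805600.
General solution x = x₀ + 152303t; reducing mod 152303 gives x = 44085 (and y = -1282).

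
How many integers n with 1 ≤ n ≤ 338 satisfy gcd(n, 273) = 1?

178

Prime factors of 273: 3, 7, 13. Count integers ≤ 338 divisible by none of them.
By inclusion–exclusion: 338 − ⌊338/3⌋ − ⌊338/7⌋ − ⌊338/13⌋ + ⌊338/21⌋ + ⌊338/39⌋ + ⌊338/91⌋ − ⌊338/273⌋ = 178.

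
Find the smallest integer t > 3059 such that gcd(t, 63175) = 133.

3192

Multiples of 133 above 3059: 133·24, 133·25, … . Need the cofactor coprime to 63175/133 = 475.
Checking s = 24, 25, … the first with gcd(s, 475) = 1 is s = 24, giving 3192.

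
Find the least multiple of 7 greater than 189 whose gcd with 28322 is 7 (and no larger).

Multiples of 7 above 189: 7·28, 7·29, … . Need the cofactor coprime to 28322/7 = 4046.
Checking s = 28, 29, … the first with gcd(s, 4046) = 1 is s = 29, giving 203.

203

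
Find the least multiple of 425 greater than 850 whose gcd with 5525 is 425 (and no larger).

1275

Multiples of 425 above 850: 425·3, 425·4, … . Need the cofactor coprime to 5525/425 = 13.
Checking s = 3, 4, … the first with gcd(s, 13) = 1 is s = 3, giving 1275.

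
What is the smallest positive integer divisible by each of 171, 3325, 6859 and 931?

75620475

171 = 3² · 19; 3325 = 5² · 7 · 19; 6859 = 19³; 931 = 7² · 19
lcm takes max exponent of each prime: 3² · 5² · 7² · 19³ = 75620475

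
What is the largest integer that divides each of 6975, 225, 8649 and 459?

gcd(6975, 225): 6975 = 31·225 + 0 → 225
gcd(225, 8649): 8649 = 38·225 + 99; 225 = 2·99 + 27; 99 = 3·27 + 18; 27 = 1·18 + 9; 18 = 2·9 + 0 → 9
gcd(9, 459): 459 = 51·9 + 0 → 9

9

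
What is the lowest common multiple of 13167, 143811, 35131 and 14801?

13167 = 3² · 7 · 11 · 19; 143811 = 3² · 19 · 29²; 35131 = 19 · 43²; 14801 = 19² · 41
lcm takes max exponent of each prime: 3² · 7 · 11 · 19² · 29² · 41 · 43² = 15949871928837

15949871928837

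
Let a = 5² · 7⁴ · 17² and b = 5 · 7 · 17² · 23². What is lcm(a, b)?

max exponent per prime: 5² · 7⁴ · 17² · 23² = 9176682025

9176682025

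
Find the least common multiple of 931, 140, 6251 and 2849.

931 = 7² · 19; 140 = 2² · 5 · 7; 6251 = 7 · 19 · 47; 2849 = 7 · 11 · 37
lcm takes max exponent of each prime: 2² · 5 · 7² · 11 · 19 · 37 · 47 = 356181980

356181980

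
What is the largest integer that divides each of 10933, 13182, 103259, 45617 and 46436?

13

gcd(10933, 13182): 13182 = 1·10933 + 2249; 10933 = 4·2249 + 1937; 2249 = 1·1937 + 312; 1937 = 6·312 + 65; 312 = 4·65 + 52; 65 = 1·52 + 13; 52 = 4·13 + 0 → 13
gcd(13, 103259): 103259 = 7943·13 + 0 → 13
gcd(13, 45617): 45617 = 3509·13 + 0 → 13
gcd(13, 46436): 46436 = 3572·13 + 0 → 13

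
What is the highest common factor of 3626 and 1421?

49

3626 = 2 · 7² · 37
1421 = 7² · 29
Common: 7² = 49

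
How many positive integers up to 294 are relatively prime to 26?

136

Prime factors of 26: 2, 13. Count integers ≤ 294 divisible by none of them.
By inclusion–exclusion: 294 − ⌊294/2⌋ − ⌊294/13⌋ + ⌊294/26⌋ = 136.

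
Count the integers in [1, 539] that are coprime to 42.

154

Prime factors of 42: 2, 3, 7. Count integers ≤ 539 divisible by none of them.
By inclusion–exclusion: 539 − ⌊539/2⌋ − ⌊539/3⌋ − ⌊539/7⌋ + ⌊539/6⌋ + ⌊539/14⌋ + ⌊539/21⌋ − ⌊539/42⌋ = 154.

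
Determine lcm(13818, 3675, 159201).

lcm(13818, 3675) = 13818·3675/gcd = 50781150/147 = 345450
lcm(345450, 159201) = 345450·159201/gcd = 54995985450/147 = 374122350

374122350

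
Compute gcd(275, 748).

11

Euclid: 748 = 2·275 + 198; 275 = 1·198 + 77; 198 = 2·77 + 44; 77 = 1·44 + 33; 44 = 1·33 + 11; 33 = 3·11 + 0. Last nonzero remainder: 11.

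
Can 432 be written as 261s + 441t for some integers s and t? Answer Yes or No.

gcd(261, 441): 441 = 1·261 + 180; 261 = 1·180 + 81; 180 = 2·81 + 18; 81 = 4·18 + 9; 18 = 2·9 + 0 → 9
9 divides 432, so a solution exists.

Yes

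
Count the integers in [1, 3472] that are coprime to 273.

273 = 3·7·13. Inclusion–exclusion on these primes:
3472 − ⌊3472/3⌋ − ⌊3472/7⌋ − ⌊3472/13⌋ + ⌊3472/21⌋ + ⌊3472/39⌋ + ⌊3472/91⌋ − ⌊3472/273⌋ = 1832

1832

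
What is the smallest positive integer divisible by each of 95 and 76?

95 = 5 · 19; 76 = 2² · 19
max exponents: 2² · 5 · 19 = 380

380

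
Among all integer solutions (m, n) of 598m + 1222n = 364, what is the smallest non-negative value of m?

Reduce mod 1222: 598m ≡ 364 (mod 1222). With g = gcd(598, 1222) = 26 dividing 364, divide through: 23m ≡ 14 (mod 47).
Since gcd(23, 47) = 1, m ≡ 14·(23)⁻¹ ≡ 19 (mod 47). Smallest non-negative: 19.

19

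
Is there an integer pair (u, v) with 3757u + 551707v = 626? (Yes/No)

No

By Bézout, 3757u + 551707v = 626 has integer solutions iff gcd(3757, 551707) | 626.
Euclid: 551707 = 146·3757 + 3185; 3757 = 1·3185 + 572; 3185 = 5·572 + 325; 572 = 1·325 + 247; 325 = 1·247 + 78; 247 = 3·78 + 13; 78 = 6·13 + 0. gcd = 13; 626 mod 13 = 2. No.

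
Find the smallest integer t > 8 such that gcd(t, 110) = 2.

Multiples of 2 above 8: 2·5, 2·6, … . Need the cofactor coprime to 110/2 = 55.
Checking s = 5, 6, … the first with gcd(s, 55) = 1 is s = 6, giving 12.

12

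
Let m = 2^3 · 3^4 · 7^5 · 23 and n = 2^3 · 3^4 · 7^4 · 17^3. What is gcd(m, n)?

1555848

min exponent per shared prime: 2^3 · 3^4 · 7^4 = 1555848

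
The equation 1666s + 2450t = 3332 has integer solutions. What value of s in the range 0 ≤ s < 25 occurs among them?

gcd(1666, 2450) = 98 (Euclid: 2450 = 1·1666 + 784; 1666 = 2·784 + 98; 784 = 8·98 + 0), and 98 | 3332.
Extended Euclid: 1666·(3) + 2450·(-2) = 98. Scale by 34: s₀ = 102.
General solution s = s₀ + 25k; reducing mod 25 gives s = 2 (and t = 0).

2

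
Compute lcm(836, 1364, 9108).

lcm(836, 1364) = 836·1364/gcd = 1140304/44 = 25916
lcm(25916, 9108) = 25916·9108/gcd = 236042928/44 = 5364612

5364612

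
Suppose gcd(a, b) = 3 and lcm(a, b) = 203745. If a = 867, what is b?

705

a·b = gcd·lcm = 3·203745 = 611235, so b = 611235/867 = 705.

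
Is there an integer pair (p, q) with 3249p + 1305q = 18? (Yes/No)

By Bézout, 3249p + 1305q = 18 has integer solutions iff gcd(3249, 1305) | 18.
Euclid: 3249 = 2·1305 + 639; 1305 = 2·639 + 27; 639 = 23·27 + 18; 27 = 1·18 + 9; 18 = 2·9 + 0. gcd = 9; 18 mod 9 = 0. Yes.

Yes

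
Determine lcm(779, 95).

3895

gcd first: 779 = 8·95 + 19; 95 = 5·19 + 0 → gcd = 19
lcm = 779·95/gcd = 74005/19 = 3895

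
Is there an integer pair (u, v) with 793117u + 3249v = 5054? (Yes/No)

Yes

gcd(793117, 3249): 793117 = 244·3249 + 361; 3249 = 9·361 + 0 → 361
361 divides 5054, so a solution exists.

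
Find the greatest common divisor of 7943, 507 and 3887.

gcd(7943, 507): 7943 = 15·507 + 338; 507 = 1·338 + 169; 338 = 2·169 + 0 → 169
gcd(169, 3887): 3887 = 23·169 + 0 → 169

169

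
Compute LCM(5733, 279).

5733 = 3² · 7² · 13; 279 = 3² · 31
max exponents: 3² · 7² · 13 · 31 = 177723

177723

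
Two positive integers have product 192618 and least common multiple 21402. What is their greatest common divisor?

gcd·lcm = product, so gcd = 192618/21402 = 9.

9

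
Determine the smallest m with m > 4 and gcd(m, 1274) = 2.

6

gcd(m, 1274) = 2 forces 2 | m; write m = 2s. Then gcd(2s, 2·637) = 2·gcd(s, 637), so need gcd(s, 637) = 1.
2s > 4 gives s ≥ 3. The least s ≥ 3 coprime to 637 is 3, so m = 2·3 = 6.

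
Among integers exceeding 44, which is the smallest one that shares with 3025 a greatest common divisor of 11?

Multiples of 11 above 44: 11·5, 11·6, … . Need the cofactor coprime to 3025/11 = 275.
Checking s = 5, 6, … the first with gcd(s, 275) = 1 is s = 6, giving 66.

66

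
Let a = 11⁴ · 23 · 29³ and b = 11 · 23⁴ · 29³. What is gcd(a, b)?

6170417

min exponent per shared prime: 11 · 23 · 29³ = 6170417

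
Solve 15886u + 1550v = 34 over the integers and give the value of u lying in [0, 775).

494

gcd(15886, 1550) = 2 (Euclid: 15886 = 10·1550 + 386; 1550 = 4·386 + 6; 386 = 64·6 + 2; 6 = 3·2 + 0), and 2 | 34.
Extended Euclid: 15886·(257) + 1550·(-2634) = 2. Scale by 17: u₀ = 4369.
General solution u = u₀ + 775t; reducing mod 775 gives u = 494 (and v = -5063).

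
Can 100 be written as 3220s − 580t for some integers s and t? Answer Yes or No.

By Bézout, 3220s − 580t = 100 has integer solutions iff gcd(3220, 580) | 100.
Euclid: 3220 = 5·580 + 320; 580 = 1·320 + 260; 320 = 1·260 + 60; 260 = 4·60 + 20; 60 = 3·20 + 0. gcd = 20; 100 mod 20 = 0. Yes.

Yes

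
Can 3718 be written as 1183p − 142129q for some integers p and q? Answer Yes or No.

gcd(1183, 142129): 142129 = 120·1183 + 169; 1183 = 7·169 + 0 → 169
169 divides 3718, so a solution exists.

Yes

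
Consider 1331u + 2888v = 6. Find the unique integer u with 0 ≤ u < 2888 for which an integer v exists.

690

Reduce mod 2888: 1331u ≡ 6 (mod 2888). With g = gcd(1331, 2888) = 1 dividing 6, divide through: 1331u ≡ 6 (mod 2888).
Since gcd(1331, 2888) = 1, u ≡ 6·(1331)⁻¹ ≡ 690 (mod 2888). Smallest non-negative: 690.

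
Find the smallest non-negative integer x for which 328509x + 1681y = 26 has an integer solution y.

gcd(328509, 1681) = 1 (Euclid: 328509 = 195·1681 + 714; 1681 = 2·714 + 253; 714 = 2·253 + 208; 253 = 1·208 + 45; 208 = 4·45 + 28; 45 = 1·28 + 17; 28 = 1·17 + 11; 17 = 1·11 + 6; 11 = 1·6 + 5; 6 = 1·5 + 1; 5 = 5·1 + 0), and 1 | 26.
Extended Euclid: 328509·(-299) + 1681·(58432) = 1. Scale by 26: x₀ = -7774.
General solution x = x₀ + 1681t; reducing mod 1681 gives x = 631 (and y = -123313).

631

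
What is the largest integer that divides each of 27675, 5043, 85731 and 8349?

3

27675 = 3³ · 5² · 41; 5043 = 3 · 41²; 85731 = 3 · 17 · 41²; 8349 = 3 · 11² · 23
gcd takes min exponent of each prime: 3 = 3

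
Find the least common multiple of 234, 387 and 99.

110682

234 = 2 · 3² · 13; 387 = 3² · 43; 99 = 3² · 11
lcm takes max exponent of each prime: 2 · 3² · 11 · 13 · 43 = 110682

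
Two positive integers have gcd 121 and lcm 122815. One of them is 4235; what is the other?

3509

Using mn = gcd(m,n)·lcm(m,n) = 121·122815 = 14860615, we get n = 14860615/4235 = 3509.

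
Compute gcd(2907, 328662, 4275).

gcd(2907, 328662): 328662 = 113·2907 + 171; 2907 = 17·171 + 0 → 171
gcd(171, 4275): 4275 = 25·171 + 0 → 171

171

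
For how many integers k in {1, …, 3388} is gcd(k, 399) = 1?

Prime factors of 399: 3, 7, 19. Count integers ≤ 3388 divisible by none of them.
By inclusion–exclusion: 3388 − ⌊3388/3⌋ − ⌊3388/7⌋ − ⌊3388/19⌋ + ⌊3388/21⌋ + ⌊3388/57⌋ + ⌊3388/133⌋ − ⌊3388/399⌋ = 1834.

1834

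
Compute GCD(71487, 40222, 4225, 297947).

169

gcd(71487, 40222): 71487 = 1·40222 + 31265; 40222 = 1·31265 + 8957; 31265 = 3·8957 + 4394; 8957 = 2·4394 + 169; 4394 = 26·169 + 0 → 169
gcd(169, 4225): 4225 = 25·169 + 0 → 169
gcd(169, 297947): 297947 = 1763·169 + 0 → 169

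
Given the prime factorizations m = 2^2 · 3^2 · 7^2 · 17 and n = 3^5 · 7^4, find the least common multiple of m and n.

39674124

max exponent per prime: 2^2 · 3^5 · 7^4 · 17 = 39674124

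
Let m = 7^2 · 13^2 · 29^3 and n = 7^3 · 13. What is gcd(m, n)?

min exponent per shared prime: 7^2 · 13 = 637

637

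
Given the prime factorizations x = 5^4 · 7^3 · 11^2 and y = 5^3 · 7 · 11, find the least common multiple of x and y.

max exponent per prime: 5^4 · 7^3 · 11^2 = 25939375

25939375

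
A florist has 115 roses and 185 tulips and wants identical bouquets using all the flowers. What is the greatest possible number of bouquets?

Euclid: 185 = 1·115 + 70; 115 = 1·70 + 45; 70 = 1·45 + 25; 45 = 1·25 + 20; 25 = 1·20 + 5; 20 = 4·5 + 0. Last nonzero remainder: 5.

5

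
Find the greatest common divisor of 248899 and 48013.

Euclid: 248899 = 5·48013 + 8834; 48013 = 5·8834 + 3843; 8834 = 2·3843 + 1148; 3843 = 3·1148 + 399; 1148 = 2·399 + 350; 399 = 1·350 + 49; 350 = 7·49 + 7; 49 = 7·7 + 0. Last nonzero remainder: 7.

7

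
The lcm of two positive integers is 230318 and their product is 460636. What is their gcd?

From gcd × lcm = mn: gcd = 460636 / 230318 = 2.

2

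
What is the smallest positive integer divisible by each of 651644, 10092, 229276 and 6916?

23276796494048916

lcm(651644, 10092) = 651644·10092/gcd = 6576391248/4 = 1644097812
lcm(1644097812, 229276) = 1644097812·229276/gcd = 376952169944112/4 = 94238042486028
lcm(94238042486028, 6916) = 94238042486028·6916/gcd = 651750301833369648/28 = 23276796494048916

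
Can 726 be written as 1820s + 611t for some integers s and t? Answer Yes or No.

By Bézout, 1820s + 611t = 726 has integer solutions iff gcd(1820, 611) | 726.
Euclid: 1820 = 2·611 + 598; 611 = 1·598 + 13; 598 = 46·13 + 0. gcd = 13; 726 mod 13 = 11. No.

No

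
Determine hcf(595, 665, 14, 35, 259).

gcd(595, 665): 665 = 1·595 + 70; 595 = 8·70 + 35; 70 = 2·35 + 0 → 35
gcd(35, 14): 35 = 2·14 + 7; 14 = 2·7 + 0 → 7
gcd(7, 35): 35 = 5·7 + 0 → 7
gcd(7, 259): 259 = 37·7 + 0 → 7

7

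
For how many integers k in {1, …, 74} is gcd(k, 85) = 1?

56

Prime factors of 85: 5, 17. Count integers ≤ 74 divisible by none of them.
By inclusion–exclusion: 74 − ⌊74/5⌋ − ⌊74/17⌋ + ⌊74/85⌋ = 56.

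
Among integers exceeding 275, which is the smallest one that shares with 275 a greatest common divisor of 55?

gcd(k, 275) = 55 forces 55 | k; write k = 55s. Then gcd(55s, 55·5) = 55·gcd(s, 5), so need gcd(s, 5) = 1.
55s > 275 gives s ≥ 6. The least s ≥ 6 coprime to 5 is 6, so k = 55·6 = 330.

330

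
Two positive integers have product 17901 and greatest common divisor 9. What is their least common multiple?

1989

For any two positive integers, gcd × lcm equals their product. Hence lcm = 17901 / 9 = 1989.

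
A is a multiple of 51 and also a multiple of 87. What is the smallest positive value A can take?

1479

51 = 3 · 17; 87 = 3 · 29
max exponents: 3 · 17 · 29 = 1479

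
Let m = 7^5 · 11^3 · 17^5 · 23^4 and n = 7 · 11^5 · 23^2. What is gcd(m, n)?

4928693

min exponent per shared prime: 7 · 11^3 · 23^2 = 4928693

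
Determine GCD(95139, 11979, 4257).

99

95139 = 3² · 11 · 31²; 11979 = 3² · 11³; 4257 = 3² · 11 · 43
gcd takes min exponent of each prime: 3² · 11 = 99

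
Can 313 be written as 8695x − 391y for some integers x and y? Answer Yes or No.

Yes

By Bézout, 8695x − 391y = 313 has integer solutions iff gcd(8695, 391) | 313.
Euclid: 8695 = 22·391 + 93; 391 = 4·93 + 19; 93 = 4·19 + 17; 19 = 1·17 + 2; 17 = 8·2 + 1; 2 = 2·1 + 0. gcd = 1; 313 mod 1 = 0. Yes.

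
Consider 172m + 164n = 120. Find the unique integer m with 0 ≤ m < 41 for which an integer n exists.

gcd(172, 164) = 4 (Euclid: 172 = 1·164 + 8; 164 = 20·8 + 4; 8 = 2·4 + 0), and 4 | 120.
Extended Euclid: 172·(-20) + 164·(21) = 4. Scale by 30: m₀ = -600.
General solution m = m₀ + 41t; reducing mod 41 gives m = 15 (and n = -15).

15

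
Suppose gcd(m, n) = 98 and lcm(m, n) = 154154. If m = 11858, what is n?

1274

Using mn = gcd(m,n)·lcm(m,n) = 98·154154 = 15107092, we get n = 15107092/11858 = 1274.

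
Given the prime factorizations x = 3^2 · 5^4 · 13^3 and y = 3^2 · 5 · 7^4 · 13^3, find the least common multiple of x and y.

max exponent per prime: 3^2 · 5^4 · 7^4 · 13^3 = 29671858125

29671858125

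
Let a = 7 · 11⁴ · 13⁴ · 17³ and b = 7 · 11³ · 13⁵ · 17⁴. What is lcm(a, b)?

max exponent per prime: 7 · 11⁴ · 13⁵ · 17⁴ = 3178200032018011

3178200032018011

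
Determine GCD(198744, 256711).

198744 = 2³ · 3 · 7² · 13²
256711 = 7² · 13² · 31
Common: 7² · 13² = 8281

8281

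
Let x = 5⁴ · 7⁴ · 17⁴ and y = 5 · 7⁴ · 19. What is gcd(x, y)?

12005

min exponent per shared prime: 5 · 7⁴ = 12005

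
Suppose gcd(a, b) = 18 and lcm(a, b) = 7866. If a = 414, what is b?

342

a·b = gcd·lcm = 18·7866 = 141588, so b = 141588/414 = 342.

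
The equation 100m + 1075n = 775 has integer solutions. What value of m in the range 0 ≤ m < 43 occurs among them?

40

Reduce mod 1075: 100m ≡ 775 (mod 1075). With g = gcd(100, 1075) = 25 dividing 775, divide through: 4m ≡ 31 (mod 43).
Since gcd(4, 43) = 1, m ≡ 31·(4)⁻¹ ≡ 40 (mod 43). Smallest non-negative: 40.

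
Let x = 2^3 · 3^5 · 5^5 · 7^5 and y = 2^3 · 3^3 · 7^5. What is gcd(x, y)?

min exponent per shared prime: 2^3 · 3^3 · 7^5 = 3630312

3630312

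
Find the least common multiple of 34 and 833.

34 = 2 · 17; 833 = 7² · 17
max exponents: 2 · 7² · 17 = 1666

1666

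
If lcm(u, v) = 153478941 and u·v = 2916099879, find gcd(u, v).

From gcd × lcm = uv: gcd = 2916099879 / 153478941 = 19.

19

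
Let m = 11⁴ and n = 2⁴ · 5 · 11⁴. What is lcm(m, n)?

1171280

max exponent per prime: 2⁴ · 5 · 11⁴ = 1171280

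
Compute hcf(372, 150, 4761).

3

372 = 2² · 3 · 31; 150 = 2 · 3 · 5²; 4761 = 3² · 23²
gcd takes min exponent of each prime: 3 = 3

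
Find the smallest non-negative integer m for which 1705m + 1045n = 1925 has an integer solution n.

gcd(1705, 1045) = 55 (Euclid: 1705 = 1·1045 + 660; 1045 = 1·660 + 385; 660 = 1·385 + 275; 385 = 1·275 + 110; 275 = 2·110 + 55; 110 = 2·55 + 0), and 55 | 1925.
Extended Euclid: 1705·(8) + 1045·(-13) = 55. Scale by 35: m₀ = 280.
General solution m = m₀ + 19t; reducing mod 19 gives m = 14 (and n = -21).

14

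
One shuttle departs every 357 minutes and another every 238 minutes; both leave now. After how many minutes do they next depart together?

714

357 = 3 · 7 · 17; 238 = 2 · 7 · 17
max exponents: 2 · 3 · 7 · 17 = 714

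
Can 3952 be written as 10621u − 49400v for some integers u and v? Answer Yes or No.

gcd(10621, 49400): 49400 = 4·10621 + 6916; 10621 = 1·6916 + 3705; 6916 = 1·3705 + 3211; 3705 = 1·3211 + 494; 3211 = 6·494 + 247; 494 = 2·247 + 0 → 247
247 divides 3952, so a solution exists.

Yes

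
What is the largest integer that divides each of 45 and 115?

Euclid: 115 = 2·45 + 25; 45 = 1·25 + 20; 25 = 1·20 + 5; 20 = 4·5 + 0. Last nonzero remainder: 5.

5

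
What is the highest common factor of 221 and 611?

221 = 13 · 17
611 = 13 · 47
Common: 13 = 13

13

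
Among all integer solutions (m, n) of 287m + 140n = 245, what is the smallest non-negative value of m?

gcd(287, 140) = 7 (Euclid: 287 = 2·140 + 7; 140 = 20·7 + 0), and 7 | 245.
Extended Euclid: 287·(1) + 140·(-2) = 7. Scale by 35: m₀ = 35.
General solution m = m₀ + 20t; reducing mod 20 gives m = 15 (and n = -29).

15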